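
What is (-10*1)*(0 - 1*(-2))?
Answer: -20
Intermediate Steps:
(-10*1)*(0 - 1*(-2)) = -10*(0 + 2) = -10*2 = -20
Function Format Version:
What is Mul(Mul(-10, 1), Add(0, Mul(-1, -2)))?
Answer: -20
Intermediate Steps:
Mul(Mul(-10, 1), Add(0, Mul(-1, -2))) = Mul(-10, Add(0, 2)) = Mul(-10, 2) = -20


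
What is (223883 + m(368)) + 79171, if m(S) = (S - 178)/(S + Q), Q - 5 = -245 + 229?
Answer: 108190468/357 ≈ 3.0305e+5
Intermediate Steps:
Q = -11 (Q = 5 + (-245 + 229) = 5 - 16 = -11)
m(S) = (-178 + S)/(-11 + S) (m(S) = (S - 178)/(S - 11) = (-178 + S)/(-11 + S))
(223883 + m(368)) + 79171 = (223883 + (-178 + 368)/(-11 + 368)) + 79171 = (223883 + 190/357) + 79171 = 79926421/357 + 79171 = 108190468/357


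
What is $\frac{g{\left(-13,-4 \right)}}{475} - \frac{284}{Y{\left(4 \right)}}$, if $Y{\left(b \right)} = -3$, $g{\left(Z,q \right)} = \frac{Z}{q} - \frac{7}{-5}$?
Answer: $\frac{2698279}{28500} \approx 94.677$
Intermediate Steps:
$g{\left(Z,q \right)} = \frac{7}{5} + \frac{Z}{q}$ ($g{\left(Z,q \right)} = \frac{Z}{q} - - \frac{7}{5} = \frac{Z}{q} + \frac{7}{5} = \frac{7}{5} + \frac{Z}{q}$)
$\frac{g{\left(-13,-4 \right)}}{475} - \frac{284}{Y{\left(4 \right)}} = \frac{\frac{7}{5} - \frac{13}{-4}}{475} - \frac{284}{-3} = \left(\frac{7}{5} - - \frac{13}{4}\right) \frac{1}{475} - - \frac{284}{3} = \left(\frac{7}{5} + \frac{13}{4}\right) \frac{1}{475} + \frac{284}{3} = \frac{93}{20} \cdot \frac{1}{475} + \frac{284}{3} = \frac{93}{9500} + \frac{284}{3} = \frac{2698279}{28500}$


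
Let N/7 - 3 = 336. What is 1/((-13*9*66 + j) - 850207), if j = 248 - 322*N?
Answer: -1/1621787 ≈ -6.1660e-7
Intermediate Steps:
N = 2373 (N = 21 + 7*336 = 21 + 2352 = 2373)
j = -763858 (j = 248 - 322*2373 = 248 - 764106 = -763858)
1/((-13*9*66 + j) - 850207) = 1/((-13*9*66 - 763858) - 850207) = 1/((-117*66 - 763858) - 850207) = 1/((-7722 - 763858) - 850207) = 1/(-771580 - 850207) = 1/(-1621787) = -1/1621787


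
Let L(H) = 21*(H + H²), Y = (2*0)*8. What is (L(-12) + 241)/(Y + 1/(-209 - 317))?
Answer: -1584838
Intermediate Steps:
Y = 0 (Y = 0*8 = 0)
L(H) = 21*H + 21*H²
(L(-12) + 241)/(Y + 1/(-209 - 317)) = (21*(-12)*(1 - 12) + 241)/(0 + 1/(-209 - 317)) = (21*(-12)*(-11) + 241)/(0 + 1/(-526)) = (2772 + 241)/(0 - 1/526) = 3013/(-1/526) = 3013*(-526) = -1584838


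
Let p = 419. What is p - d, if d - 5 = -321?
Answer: 735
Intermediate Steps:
d = -316 (d = 5 - 321 = -316)
p - d = 419 - 1*(-316) = 419 + 316 = 735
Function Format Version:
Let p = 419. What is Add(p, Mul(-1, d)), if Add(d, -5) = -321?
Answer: 735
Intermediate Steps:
d = -316 (d = Add(5, -321) = -316)
Add(p, Mul(-1, d)) = Add(419, Mul(-1, -316)) = Add(419, 316) = 735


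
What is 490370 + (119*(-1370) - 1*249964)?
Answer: 77376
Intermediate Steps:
490370 + (119*(-1370) - 1*249964) = 490370 + (-163030 - 249964) = 490370 - 412994 = 77376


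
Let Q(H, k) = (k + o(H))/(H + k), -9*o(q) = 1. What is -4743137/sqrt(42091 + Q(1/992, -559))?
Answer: -14229411*sqrt(116489683945051139)/210070355357 ≈ -23119.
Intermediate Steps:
o(q) = -1/9 (o(q) = -1/9*1 = -1/9)
Q(H, k) = (-1/9 + k)/(H + k) (Q(H, k) = (k - 1/9)/(H + k) = (-1/9 + k)/(H + k))
-4743137/sqrt(42091 + Q(1/992, -559)) = -4743137/sqrt(42091 + (-1/9 - 559)/(1/992 - 559)) = -4743137/sqrt(42091 - 5032/9/(1/992 - 559)) = -4743137/sqrt(42091 - 5032/9/(-554527/992)) = -4743137/sqrt(42091 - 992/554527*(-5032/9)) = -4743137/sqrt(42091 + 4991744/4990743) = -4743137*3*sqrt(116489683945051139)/210070355357 = -14229411*sqrt(116489683945051139)/210070355357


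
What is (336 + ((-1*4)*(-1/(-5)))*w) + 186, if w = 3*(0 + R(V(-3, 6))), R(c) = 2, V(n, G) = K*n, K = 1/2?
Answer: 2586/5 ≈ 517.20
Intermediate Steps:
K = ½ (K = 1*(½) = ½ ≈ 0.50000)
V(n, G) = n/2
w = 6 (w = 3*(0 + 2) = 3*2 = 6)
(336 + ((-1*4)*(-1/(-5)))*w) + 186 = (336 + ((-1*4)*(-1/(-5)))*6) + 186 = (336 - (-4)*(-1)/5*6) + 186 = (336 - 4*⅕*6) + 186 = (336 - ⅘*6) + 186 = (336 - 24/5) + 186 = 1656/5 + 186 = 2586/5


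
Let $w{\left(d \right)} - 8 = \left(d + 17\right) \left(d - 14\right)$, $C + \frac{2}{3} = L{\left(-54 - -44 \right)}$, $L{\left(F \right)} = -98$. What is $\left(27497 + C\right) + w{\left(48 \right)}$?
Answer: $\frac{88849}{3} \approx 29616.0$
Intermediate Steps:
$C = - \frac{296}{3}$ ($C = - \frac{2}{3} - 98 = - \frac{296}{3} \approx -98.667$)
$w{\left(d \right)} = 8 + \left(-14 + d\right) \left(17 + d\right)$ ($w{\left(d \right)} = 8 + \left(d + 17\right) \left(d - 14\right) = 8 + \left(17 + d\right) \left(-14 + d\right) = 8 + \left(-14 + d\right) \left(17 + d\right)$)
$\left(27497 + C\right) + w{\left(48 \right)} = \left(27497 - \frac{296}{3}\right) + \left(-230 + 48^{2} + 3 \cdot 48\right) = \frac{82195}{3} + \left(-230 + 2304 + 144\right) = \frac{82195}{3} + 2218 = \frac{88849}{3}$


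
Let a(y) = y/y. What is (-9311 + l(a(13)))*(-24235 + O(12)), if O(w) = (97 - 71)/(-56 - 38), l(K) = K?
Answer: 10604629980/47 ≈ 2.2563e+8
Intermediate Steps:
a(y) = 1
O(w) = -13/47 (O(w) = 26/(-94) = 26*(-1/94) = -13/47)
(-9311 + l(a(13)))*(-24235 + O(12)) = (-9311 + 1)*(-24235 - 13/47) = -9310*(-1139058/47) = 10604629980/47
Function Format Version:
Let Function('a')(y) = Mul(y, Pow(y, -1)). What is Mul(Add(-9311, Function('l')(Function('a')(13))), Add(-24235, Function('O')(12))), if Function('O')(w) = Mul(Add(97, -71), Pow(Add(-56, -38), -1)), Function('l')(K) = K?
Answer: Rational(10604629980, 47) ≈ 2.2563e+8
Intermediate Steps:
Function('a')(y) = 1
Function('O')(w) = Rational(-13, 47) (Function('O')(w) = Mul(26, Pow(-94, -1)) = Mul(26, Rational(-1, 94)) = Rational(-13, 47))
Mul(Add(-9311, Function('l')(Function('a')(13))), Add(-24235, Function('O')(12))) = Mul(Add(-9311, 1), Add(-24235, Rational(-13, 47))) = Mul(-9310, Rational(-1139058, 47)) = Rational(10604629980, 47)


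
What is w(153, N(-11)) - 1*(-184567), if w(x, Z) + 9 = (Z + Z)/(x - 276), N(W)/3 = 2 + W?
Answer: 7566896/41 ≈ 1.8456e+5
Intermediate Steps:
N(W) = 6 + 3*W (N(W) = 3*(2 + W) = 6 + 3*W)
w(x, Z) = -9 + 2*Z/(-276 + x) (w(x, Z) = -9 + (Z + Z)/(x - 276) = -9 + (2*Z)/(-276 + x) = -9 + 2*Z/(-276 + x))
w(153, N(-11)) - 1*(-184567) = (2484 - 9*153 + 2*(6 + 3*(-11)))/(-276 + 153) - 1*(-184567) = (2484 - 1377 + 2*(6 - 33))/(-123) + 184567 = -(2484 - 1377 + 2*(-27))/123 + 184567 = -(2484 - 1377 - 54)/123 + 184567 = -1/123*1053 + 184567 = -351/41 + 184567 = 7566896/41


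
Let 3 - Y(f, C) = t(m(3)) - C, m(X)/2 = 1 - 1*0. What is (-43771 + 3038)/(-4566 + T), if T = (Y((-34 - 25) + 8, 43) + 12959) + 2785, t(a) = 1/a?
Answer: -81466/22447 ≈ -3.6293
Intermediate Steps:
m(X) = 2 (m(X) = 2*(1 - 1*0) = 2*(1 + 0) = 2*1 = 2)
Y(f, C) = 5/2 + C (Y(f, C) = 3 - (1/2 - C) = 3 - (½ - C) = 3 + (-½ + C) = 5/2 + C)
T = 31579/2 (T = ((5/2 + 43) + 12959) + 2785 = (91/2 + 12959) + 2785 = 26009/2 + 2785 = 31579/2 ≈ 15790.)
(-43771 + 3038)/(-4566 + T) = (-43771 + 3038)/(-4566 + 31579/2) = -40733/22447/2 = -40733*2/22447 = -81466/22447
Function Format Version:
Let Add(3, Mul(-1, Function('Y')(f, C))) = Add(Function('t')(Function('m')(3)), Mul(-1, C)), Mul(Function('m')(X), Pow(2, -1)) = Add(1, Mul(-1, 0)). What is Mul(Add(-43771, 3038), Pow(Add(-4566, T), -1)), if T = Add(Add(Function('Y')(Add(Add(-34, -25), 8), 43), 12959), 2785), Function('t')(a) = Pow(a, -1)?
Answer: Rational(-81466, 22447) ≈ -3.6293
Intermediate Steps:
Function('m')(X) = 2 (Function('m')(X) = Mul(2, Add(1, Mul(-1, 0))) = Mul(2, Add(1, 0)) = Mul(2, 1) = 2)
Function('Y')(f, C) = Add(Rational(5, 2), C) (Function('Y')(f, C) = Add(3, Mul(-1, Add(Pow(2, -1), Mul(-1, C)))) = Add(3, Mul(-1, Add(Rational(1, 2), Mul(-1, C)))) = Add(3, Add(Rational(-1, 2), C)) = Add(Rational(5, 2), C))
T = Rational(31579, 2) (T = Add(Add(Add(Rational(5, 2), 43), 12959), 2785) = Add(Add(Rational(91, 2), 12959), 2785) = Add(Rational(26009, 2), 2785) = Rational(31579, 2) ≈ 15790.)
Mul(Add(-43771, 3038), Pow(Add(-4566, T), -1)) = Mul(Add(-43771, 3038), Pow(Add(-4566, Rational(31579, 2)), -1)) = Mul(-40733, Pow(Rational(22447, 2), -1)) = Mul(-40733, Rational(2, 22447)) = Rational(-81466, 22447)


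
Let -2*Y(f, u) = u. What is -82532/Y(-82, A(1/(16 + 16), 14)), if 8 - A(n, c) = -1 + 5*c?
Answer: -165064/61 ≈ -2706.0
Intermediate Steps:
A(n, c) = 9 - 5*c (A(n, c) = 8 - (-1 + 5*c) = 8 + (1 - 5*c) = 9 - 5*c)
Y(f, u) = -u/2
-82532/Y(-82, A(1/(16 + 16), 14)) = -82532*(-2/(9 - 5*14)) = -82532*(-2/(9 - 70)) = -82532/((-½*(-61))) = -82532/61/2 = -82532*2/61 = -165064/61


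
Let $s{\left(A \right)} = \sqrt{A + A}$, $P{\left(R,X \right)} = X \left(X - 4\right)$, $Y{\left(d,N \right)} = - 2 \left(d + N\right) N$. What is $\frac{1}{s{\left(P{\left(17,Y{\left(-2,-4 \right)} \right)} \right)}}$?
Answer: $\frac{\sqrt{78}}{624} \approx 0.014153$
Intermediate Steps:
$Y{\left(d,N \right)} = N \left(- 2 N - 2 d\right)$ ($Y{\left(d,N \right)} = - 2 \left(N + d\right) N = \left(- 2 N - 2 d\right) N = N \left(- 2 N - 2 d\right)$)
$P{\left(R,X \right)} = X \left(-4 + X\right)$
$s{\left(A \right)} = \sqrt{2} \sqrt{A}$ ($s{\left(A \right)} = \sqrt{2 A} = \sqrt{2} \sqrt{A}$)
$\frac{1}{s{\left(P{\left(17,Y{\left(-2,-4 \right)} \right)} \right)}} = \frac{1}{\sqrt{2} \sqrt{\left(-2\right) \left(-4\right) \left(-4 - 2\right) \left(-4 - - 8 \left(-4 - 2\right)\right)}} = \frac{1}{\sqrt{2} \sqrt{\left(-2\right) \left(-4\right) \left(-6\right) \left(-4 - \left(-8\right) \left(-6\right)\right)}} = \frac{1}{\sqrt{2} \sqrt{- 48 \left(-4 - 48\right)}} = \frac{1}{\sqrt{2} \sqrt{\left(-48\right) \left(-52\right)}} = \frac{1}{\sqrt{2} \sqrt{2496}} = \frac{1}{\sqrt{2} \cdot 8 \sqrt{39}} = \frac{1}{8 \sqrt{78}} = \frac{\sqrt{78}}{624}$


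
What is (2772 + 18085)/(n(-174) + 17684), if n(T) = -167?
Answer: 20857/17517 ≈ 1.1907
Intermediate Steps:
(2772 + 18085)/(n(-174) + 17684) = (2772 + 18085)/(-167 + 17684) = 20857/17517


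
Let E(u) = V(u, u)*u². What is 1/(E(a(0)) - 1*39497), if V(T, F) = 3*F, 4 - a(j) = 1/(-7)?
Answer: -343/13474304 ≈ -2.5456e-5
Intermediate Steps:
a(j) = 29/7 (a(j) = 4 - 1/(-7) = 4 - 1*(-⅐) = 4 + ⅐ = 29/7)
E(u) = 3*u³ (E(u) = (3*u)*u² = 3*u³)
1/(E(a(0)) - 1*39497) = 1/(3*(29/7)³ - 1*39497) = 1/(3*(24389/343) - 39497) = 1/(73167/343 - 39497) = 1/(-13474304/343) = -343/13474304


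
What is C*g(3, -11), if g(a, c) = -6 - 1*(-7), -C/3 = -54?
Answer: 162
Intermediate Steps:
C = 162 (C = -3*(-54) = 162)
g(a, c) = 1 (g(a, c) = -6 + 7 = 1)
C*g(3, -11) = 162*1 = 162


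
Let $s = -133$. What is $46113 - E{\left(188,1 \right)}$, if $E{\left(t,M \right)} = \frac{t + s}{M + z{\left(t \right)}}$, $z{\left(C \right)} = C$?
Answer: $\frac{8715302}{189} \approx 46113.0$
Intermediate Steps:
$E{\left(t,M \right)} = \frac{-133 + t}{M + t}$ ($E{\left(t,M \right)} = \frac{t - 133}{M + t} = \frac{-133 + t}{M + t}$)
$46113 - E{\left(188,1 \right)} = 46113 - \frac{-133 + 188}{1 + 188} = 46113 - \frac{1}{189} \cdot 55 = 46113 - \frac{55}{189} = \frac{8715302}{189}$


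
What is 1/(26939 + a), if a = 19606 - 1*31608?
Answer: 1/14937 ≈ 6.6948e-5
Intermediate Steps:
a = -12002 (a = 19606 - 31608 = -12002)
1/(26939 + a) = 1/(26939 - 12002) = 1/14937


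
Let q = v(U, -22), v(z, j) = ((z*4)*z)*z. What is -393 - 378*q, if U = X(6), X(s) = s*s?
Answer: -70544265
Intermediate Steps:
X(s) = s**2
U = 36 (U = 6**2 = 36)
v(z, j) = 4*z**3 (v(z, j) = ((4*z)*z)*z = (4*z**2)*z = 4*z**3)
q = 186624 (q = 4*36**3 = 4*46656 = 186624)
-393 - 378*q = -393 - 378*186624 = -393 - 70543872 = -70544265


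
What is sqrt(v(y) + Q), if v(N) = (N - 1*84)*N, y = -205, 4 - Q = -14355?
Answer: 2*sqrt(18401) ≈ 271.30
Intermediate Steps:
Q = 14359 (Q = 4 - 1*(-14355) = 4 + 14355 = 14359)
v(N) = N*(-84 + N) (v(N) = (N - 84)*N = (-84 + N)*N = N*(-84 + N))
sqrt(v(y) + Q) = sqrt(-205*(-84 - 205) + 14359) = sqrt(-205*(-289) + 14359) = sqrt(59245 + 14359) = sqrt(73604) = 2*sqrt(18401)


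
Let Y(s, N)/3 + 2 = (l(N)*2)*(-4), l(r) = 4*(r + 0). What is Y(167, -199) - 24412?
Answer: -5314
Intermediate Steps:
l(r) = 4*r
Y(s, N) = -6 - 96*N (Y(s, N) = -6 + 3*(((4*N)*2)*(-4)) = -6 + 3*((8*N)*(-4)) = -6 + 3*(-32*N) = -6 - 96*N)
Y(167, -199) - 24412 = (-6 - 96*(-199)) - 24412 = (-6 + 19104) - 24412 = 19098 - 24412 = -5314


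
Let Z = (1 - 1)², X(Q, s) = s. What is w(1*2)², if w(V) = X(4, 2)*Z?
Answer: 0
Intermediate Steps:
Z = 0 (Z = 0² = 0)
w(V) = 0 (w(V) = 2*0 = 0)
w(1*2)² = 0² = 0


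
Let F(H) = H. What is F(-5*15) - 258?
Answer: -333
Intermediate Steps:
F(-5*15) - 258 = -5*15 - 258 = -75 - 258 = -333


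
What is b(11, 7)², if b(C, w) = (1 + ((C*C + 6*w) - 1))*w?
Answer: 1301881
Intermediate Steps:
b(C, w) = w*(C² + 6*w) (b(C, w) = (1 + ((C² + 6*w) - 1))*w = (1 + (-1 + C² + 6*w))*w = (C² + 6*w)*w = w*(C² + 6*w))
b(11, 7)² = (7*(11² + 6*7))² = (7*(121 + 42))² = (7*163)² = 1141² = 1301881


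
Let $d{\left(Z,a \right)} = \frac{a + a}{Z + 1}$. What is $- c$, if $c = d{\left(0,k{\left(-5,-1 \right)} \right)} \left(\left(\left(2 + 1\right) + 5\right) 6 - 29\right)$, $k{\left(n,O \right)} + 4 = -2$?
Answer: $228$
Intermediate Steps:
$k{\left(n,O \right)} = -6$ ($k{\left(n,O \right)} = -4 - 2 = -6$)
$d{\left(Z,a \right)} = \frac{2 a}{1 + Z}$
$c = -228$ ($c = 2 \left(-6\right) \frac{1}{1 + 0} \left(\left(\left(2 + 1\right) + 5\right) 6 - 29\right) = 2 \left(-6\right) 1^{-1} \left(\left(3 + 5\right) 6 - 29\right) = 2 \left(-6\right) 1 \left(8 \cdot 6 - 29\right) = - 12 \left(48 - 29\right) = \left(-12\right) 19 = -228$)
$- c = \left(-1\right) \left(-228\right) = 228$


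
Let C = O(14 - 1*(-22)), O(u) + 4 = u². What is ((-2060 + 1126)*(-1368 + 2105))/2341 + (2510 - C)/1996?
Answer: -685555615/2336318 ≈ -293.43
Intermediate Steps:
O(u) = -4 + u²
C = 1292 (C = -4 + (14 - 1*(-22))² = -4 + (14 + 22)² = -4 + 36² = -4 + 1296 = 1292)
((-2060 + 1126)*(-1368 + 2105))/2341 + (2510 - C)/1996 = ((-2060 + 1126)*(-1368 + 2105))/2341 + (2510 - 1*1292)/1996 = -934*737*(1/2341) + (2510 - 1292)*(1/1996) = -688358*1/2341 + 1218*(1/1996) = -688358/2341 + 609/998 = -685555615/2336318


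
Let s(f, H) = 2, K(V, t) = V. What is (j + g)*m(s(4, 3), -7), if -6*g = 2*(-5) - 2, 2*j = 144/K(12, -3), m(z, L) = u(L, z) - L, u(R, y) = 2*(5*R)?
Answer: -504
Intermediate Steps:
u(R, y) = 10*R
m(z, L) = 9*L (m(z, L) = 10*L - L = 9*L)
j = 6 (j = (144/12)/2 = (144*(1/12))/2 = (½)*12 = 6)
g = 2 (g = -(2*(-5) - 2)/6 = -(-10 - 2)/6 = -⅙*(-12) = 2)
(j + g)*m(s(4, 3), -7) = (6 + 2)*(9*(-7)) = 8*(-63) = -504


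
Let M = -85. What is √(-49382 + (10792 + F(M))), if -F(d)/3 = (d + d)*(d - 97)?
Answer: I*√131410 ≈ 362.51*I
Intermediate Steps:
F(d) = -6*d*(-97 + d) (F(d) = -3*(d + d)*(d - 97) = -3*2*d*(-97 + d) = -6*d*(-97 + d))
√(-49382 + (10792 + F(M))) = √(-49382 + (10792 + 6*(-85)*(97 - 1*(-85)))) = √(-49382 + (10792 + 6*(-85)*(97 + 85))) = √(-49382 + (10792 + 6*(-85)*182)) = √(-49382 + (10792 - 92820)) = √(-49382 - 82028) = √(-131410) = I*√131410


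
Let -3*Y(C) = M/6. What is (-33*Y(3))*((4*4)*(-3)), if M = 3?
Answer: -264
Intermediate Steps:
Y(C) = -⅙ (Y(C) = -1/6 = -⅓*½ = -⅙)
(-33*Y(3))*((4*4)*(-3)) = (-33*(-⅙))*((4*4)*(-3)) = 11*(16*(-3))/2 = (11/2)*(-48) = -264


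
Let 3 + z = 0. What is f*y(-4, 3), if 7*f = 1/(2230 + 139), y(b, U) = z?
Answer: -3/16583 ≈ -0.00018091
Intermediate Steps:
z = -3 (z = -3 + 0 = -3)
y(b, U) = -3
f = 1/16583 (f = 1/(7*(2230 + 139)) = (1/7)/2369 = (1/7)*(1/2369) = 1/16583 ≈ 6.0303e-5)
f*y(-4, 3) = (1/16583)*(-3) = -3/16583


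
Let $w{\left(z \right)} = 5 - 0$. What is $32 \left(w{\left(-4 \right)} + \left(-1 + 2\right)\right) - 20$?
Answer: $172$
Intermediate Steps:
$w{\left(z \right)} = 5$ ($w{\left(z \right)} = 5 + 0 = 5$)
$32 \left(w{\left(-4 \right)} + \left(-1 + 2\right)\right) - 20 = 32 \left(5 + \left(-1 + 2\right)\right) - 20 = 32 \left(5 + 1\right) - 20 = 32 \cdot 6 - 20 = 192 - 20 = 172$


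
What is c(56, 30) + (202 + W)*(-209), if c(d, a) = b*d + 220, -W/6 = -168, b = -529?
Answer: -282294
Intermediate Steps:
W = 1008 (W = -6*(-168) = 1008)
c(d, a) = 220 - 529*d (c(d, a) = -529*d + 220 = 220 - 529*d)
c(56, 30) + (202 + W)*(-209) = (220 - 529*56) + (202 + 1008)*(-209) = (220 - 29624) + 1210*(-209) = -29404 - 252890 = -282294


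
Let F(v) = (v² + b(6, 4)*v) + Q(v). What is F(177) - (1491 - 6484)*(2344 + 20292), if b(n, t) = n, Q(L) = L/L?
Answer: 113053940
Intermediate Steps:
Q(L) = 1
F(v) = 1 + v² + 6*v (F(v) = (v² + 6*v) + 1 = 1 + v² + 6*v)
F(177) - (1491 - 6484)*(2344 + 20292) = (1 + 177² + 6*177) - (1491 - 6484)*(2344 + 20292) = (1 + 31329 + 1062) - (-4993)*22636 = 32392 - 1*(-113021548) = 32392 + 113021548 = 113053940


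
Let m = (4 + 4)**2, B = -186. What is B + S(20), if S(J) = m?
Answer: -122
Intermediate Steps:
m = 64 (m = 8**2 = 64)
S(J) = 64
B + S(20) = -186 + 64 = -122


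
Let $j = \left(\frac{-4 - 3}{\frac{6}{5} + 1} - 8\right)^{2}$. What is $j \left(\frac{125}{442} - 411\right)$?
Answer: $- \frac{2746473273}{53482} \approx -51353.0$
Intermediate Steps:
$j = \frac{15129}{121}$ ($j = \left(- \frac{7}{6 \cdot \frac{1}{5} + 1} - 8\right)^{2} = \left(- \frac{7}{\frac{6}{5} + 1} - 8\right)^{2} = \left(- \frac{7}{\frac{11}{5}} - 8\right)^{2} = \left(\left(-7\right) \frac{5}{11} - 8\right)^{2} = \left(- \frac{35}{11} - 8\right)^{2} = \left(- \frac{123}{11}\right)^{2} = \frac{15129}{121} \approx 125.03$)
$j \left(\frac{125}{442} - 411\right) = \frac{15129 \left(\frac{125}{442} - 411\right)}{121} = \frac{15129}{121} \left(- \frac{181537}{442}\right) = - \frac{2746473273}{53482}$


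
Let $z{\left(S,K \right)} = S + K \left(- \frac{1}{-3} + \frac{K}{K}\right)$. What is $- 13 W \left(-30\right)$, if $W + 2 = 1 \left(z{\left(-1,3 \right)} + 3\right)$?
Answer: $1560$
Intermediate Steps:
$z{\left(S,K \right)} = S + \frac{4 K}{3}$ ($z{\left(S,K \right)} = S + K \left(\left(-1\right) \left(- \frac{1}{3}\right) + 1\right) = S + K \left(\frac{1}{3} + 1\right) = S + K \frac{4}{3} = S + \frac{4 K}{3}$)
$W = 4$ ($W = -2 + 1 \left(\left(-1 + \frac{4}{3} \cdot 3\right) + 3\right) = -2 + 1 \left(\left(-1 + 4\right) + 3\right) = -2 + 1 \left(3 + 3\right) = -2 + 1 \cdot 6 = -2 + 6 = 4$)
$- 13 W \left(-30\right) = \left(-13\right) 4 \left(-30\right) = \left(-52\right) \left(-30\right) = 1560$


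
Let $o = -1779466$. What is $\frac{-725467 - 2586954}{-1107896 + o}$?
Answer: $\frac{3312421}{2887362} \approx 1.1472$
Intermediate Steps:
$\frac{-725467 - 2586954}{-1107896 + o} = \frac{-725467 - 2586954}{-1107896 - 1779466} = - \frac{3312421}{-2887362} = \left(-3312421\right) \left(- \frac{1}{2887362}\right) = \frac{3312421}{2887362}$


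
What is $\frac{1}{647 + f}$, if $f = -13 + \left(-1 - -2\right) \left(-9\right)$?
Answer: $\frac{1}{625} \approx 0.0016$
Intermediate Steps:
$f = -22$ ($f = -13 + \left(-1 + 2\right) \left(-9\right) = -13 + 1 \left(-9\right) = -13 - 9 = -22$)
$\frac{1}{647 + f} = \frac{1}{647 - 22} = \frac{1}{625}$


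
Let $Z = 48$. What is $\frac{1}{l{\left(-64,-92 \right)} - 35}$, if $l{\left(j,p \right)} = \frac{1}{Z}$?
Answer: $- \frac{48}{1679} \approx -0.028588$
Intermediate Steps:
$l{\left(j,p \right)} = \frac{1}{48}$
$\frac{1}{l{\left(-64,-92 \right)} - 35} = \frac{1}{\frac{1}{48} - 35} = \frac{1}{- \frac{1679}{48}} = - \frac{48}{1679}$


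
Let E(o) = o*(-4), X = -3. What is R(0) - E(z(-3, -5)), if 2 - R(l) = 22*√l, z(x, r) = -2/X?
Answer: 14/3 ≈ 4.6667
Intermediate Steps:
z(x, r) = ⅔ (z(x, r) = -2/(-3) = -2*(-⅓) = ⅔)
R(l) = 2 - 22*√l
E(o) = -4*o
R(0) - E(z(-3, -5)) = (2 - 22*√0) - (-4)*2/3 = (2 - 22*0) - 1*(-8/3) = (2 + 0) + 8/3 = 2 + 8/3 = 14/3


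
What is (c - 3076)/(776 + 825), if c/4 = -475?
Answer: -4976/1601 ≈ -3.1081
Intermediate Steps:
c = -1900 (c = 4*(-475) = -1900)
(c - 3076)/(776 + 825) = (-1900 - 3076)/(776 + 825) = -4976/1601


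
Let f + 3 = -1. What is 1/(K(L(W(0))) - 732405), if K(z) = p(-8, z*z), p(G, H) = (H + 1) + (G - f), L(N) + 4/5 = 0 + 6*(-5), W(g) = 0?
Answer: -25/18286484 ≈ -1.3671e-6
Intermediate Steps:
f = -4 (f = -3 - 1 = -4)
L(N) = -154/5 (L(N) = -4/5 + (0 + 6*(-5)) = -4/5 + (0 - 30) = -4/5 - 30 = -154/5)
p(G, H) = 5 + G + H (p(G, H) = (H + 1) + (G - 1*(-4)) = (1 + H) + (G + 4) = (1 + H) + (4 + G) = 5 + G + H)
K(z) = -3 + z**2 (K(z) = 5 - 8 + z*z = 5 - 8 + z**2 = -3 + z**2)
1/(K(L(W(0))) - 732405) = 1/((-3 + (-154/5)**2) - 732405) = 1/((-3 + 23716/25) - 732405) = 1/(23641/25 - 732405) = 1/(-18286484/25) = -25/18286484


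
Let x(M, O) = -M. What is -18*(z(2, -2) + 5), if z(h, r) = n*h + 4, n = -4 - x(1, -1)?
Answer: -54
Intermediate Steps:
n = -3 (n = -4 - (-1) = -4 - 1*(-1) = -4 + 1 = -3)
z(h, r) = 4 - 3*h (z(h, r) = -3*h + 4 = 4 - 3*h)
-18*(z(2, -2) + 5) = -18*((4 - 3*2) + 5) = -18*((4 - 6) + 5) = -18*(-2 + 5) = -18*3 = -54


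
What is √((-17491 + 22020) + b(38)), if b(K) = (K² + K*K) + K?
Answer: √7455 ≈ 86.342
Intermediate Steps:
b(K) = K + 2*K² (b(K) = (K² + K²) + K = 2*K² + K = K + 2*K²)
√((-17491 + 22020) + b(38)) = √((-17491 + 22020) + 38*(1 + 2*38)) = √(4529 + 38*(1 + 76)) = √(4529 + 38*77) = √(4529 + 2926) = √7455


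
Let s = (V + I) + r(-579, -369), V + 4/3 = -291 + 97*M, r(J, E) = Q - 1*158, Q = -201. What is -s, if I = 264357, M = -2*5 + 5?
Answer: -789662/3 ≈ -2.6322e+5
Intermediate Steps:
M = -5 (M = -10 + 5 = -5)
r(J, E) = -359 (r(J, E) = -201 - 1*158 = -201 - 158 = -359)
V = -2332/3 (V = -4/3 + (-291 + 97*(-5)) = -4/3 + (-291 - 485) = -4/3 - 776 = -2332/3 ≈ -777.33)
s = 789662/3 (s = (-2332/3 + 264357) - 359 = 790739/3 - 359 = 789662/3 ≈ 2.6322e+5)
-s = -1*789662/3 = -789662/3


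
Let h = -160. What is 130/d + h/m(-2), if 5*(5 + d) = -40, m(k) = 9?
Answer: -250/9 ≈ -27.778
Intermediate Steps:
d = -13 (d = -5 + (⅕)*(-40) = -5 - 8 = -13)
130/d + h/m(-2) = 130/(-13) - 160/9 = 130*(-1/13) - 160*⅑ = -10 - 160/9 = -250/9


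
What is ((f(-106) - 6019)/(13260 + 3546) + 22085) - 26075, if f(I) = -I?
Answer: -22353951/5602 ≈ -3990.4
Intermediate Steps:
((f(-106) - 6019)/(13260 + 3546) + 22085) - 26075 = ((-1*(-106) - 6019)/(13260 + 3546) + 22085) - 26075 = ((106 - 6019)/16806 + 22085) - 26075 = (-5913*1/16806 + 22085) - 26075 = (-1971/5602 + 22085) - 26075 = 123718199/5602 - 26075 = -22353951/5602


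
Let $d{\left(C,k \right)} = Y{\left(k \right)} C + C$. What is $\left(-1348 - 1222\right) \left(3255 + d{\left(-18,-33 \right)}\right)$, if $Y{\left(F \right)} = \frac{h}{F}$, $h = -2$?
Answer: $- \frac{91479150}{11} \approx -8.3163 \cdot 10^{6}$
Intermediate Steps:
$Y{\left(F \right)} = - \frac{2}{F}$
$d{\left(C,k \right)} = C - \frac{2 C}{k}$ ($d{\left(C,k \right)} = - \frac{2}{k} C + C = - \frac{2 C}{k} + C = C - \frac{2 C}{k}$)
$\left(-1348 - 1222\right) \left(3255 + d{\left(-18,-33 \right)}\right) = \left(-1348 - 1222\right) \left(3255 - \frac{18 \left(-2 - 33\right)}{-33}\right) = - 2570 \left(3255 - \left(- \frac{6}{11}\right) \left(-35\right)\right) = - 2570 \left(3255 - \frac{210}{11}\right) = \left(-2570\right) \frac{35595}{11} = - \frac{91479150}{11}$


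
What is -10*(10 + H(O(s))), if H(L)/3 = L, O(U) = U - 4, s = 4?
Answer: -100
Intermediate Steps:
O(U) = -4 + U
H(L) = 3*L
-10*(10 + H(O(s))) = -10*(10 + 3*(-4 + 4)) = -10*(10 + 3*0) = -10*(10 + 0) = -10*10 = -100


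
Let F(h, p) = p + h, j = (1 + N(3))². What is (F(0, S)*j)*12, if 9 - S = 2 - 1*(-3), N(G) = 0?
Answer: 48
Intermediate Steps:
S = 4 (S = 9 - (2 - 1*(-3)) = 9 - (2 + 3) = 9 - 1*5 = 9 - 5 = 4)
j = 1 (j = (1 + 0)² = 1² = 1)
F(h, p) = h + p
(F(0, S)*j)*12 = ((0 + 4)*1)*12 = (4*1)*12 = 4*12 = 48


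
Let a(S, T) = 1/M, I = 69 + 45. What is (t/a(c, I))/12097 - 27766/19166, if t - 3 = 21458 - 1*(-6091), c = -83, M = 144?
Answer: 37852494853/115925551 ≈ 326.52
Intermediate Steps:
t = 27552 (t = 3 + (21458 - 1*(-6091)) = 3 + (21458 + 6091) = 3 + 27549 = 27552)
I = 114
a(S, T) = 1/144
(t/a(c, I))/12097 - 27766/19166 = (27552/(1/144))/12097 - 27766/19166 = (27552*144)*(1/12097) - 27766*1/19166 = 3967488*(1/12097) - 13883/9583 = 3967488/12097 - 13883/9583 = 37852494853/115925551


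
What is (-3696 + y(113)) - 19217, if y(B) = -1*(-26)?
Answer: -22887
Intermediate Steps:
y(B) = 26
(-3696 + y(113)) - 19217 = (-3696 + 26) - 19217 = -3670 - 19217 = -22887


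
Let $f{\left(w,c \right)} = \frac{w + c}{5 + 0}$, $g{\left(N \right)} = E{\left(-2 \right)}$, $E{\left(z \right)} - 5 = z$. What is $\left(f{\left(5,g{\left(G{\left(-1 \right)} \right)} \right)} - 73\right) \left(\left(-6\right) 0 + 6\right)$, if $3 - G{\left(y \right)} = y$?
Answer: $- \frac{2142}{5} \approx -428.4$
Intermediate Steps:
$G{\left(y \right)} = 3 - y$
$E{\left(z \right)} = 5 + z$
$g{\left(N \right)} = 3$ ($g{\left(N \right)} = 5 - 2 = 3$)
$f{\left(w,c \right)} = \frac{c}{5} + \frac{w}{5}$ ($f{\left(w,c \right)} = \frac{c + w}{5} = \left(c + w\right) \frac{1}{5} = \frac{c}{5} + \frac{w}{5}$)
$\left(f{\left(5,g{\left(G{\left(-1 \right)} \right)} \right)} - 73\right) \left(\left(-6\right) 0 + 6\right) = \left(\left(\frac{1}{5} \cdot 3 + \frac{1}{5} \cdot 5\right) - 73\right) \left(\left(-6\right) 0 + 6\right) = \left(\left(\frac{3}{5} + 1\right) - 73\right) \left(0 + 6\right) = \left(\frac{8}{5} - 73\right) 6 = \left(- \frac{357}{5}\right) 6 = - \frac{2142}{5}$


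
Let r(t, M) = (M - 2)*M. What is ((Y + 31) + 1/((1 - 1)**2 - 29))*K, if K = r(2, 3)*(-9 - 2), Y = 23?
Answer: -51645/29 ≈ -1780.9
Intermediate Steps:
r(t, M) = M*(-2 + M) (r(t, M) = (-2 + M)*M = M*(-2 + M))
K = -33 (K = (3*(-2 + 3))*(-9 - 2) = (3*1)*(-11) = 3*(-11) = -33)
((Y + 31) + 1/((1 - 1)**2 - 29))*K = ((23 + 31) + 1/((1 - 1)**2 - 29))*(-33) = (54 + 1/(0**2 - 29))*(-33) = (54 + 1/(0 - 29))*(-33) = (54 + 1/(-29))*(-33) = (54 - 1/29)*(-33) = (1565/29)*(-33) = -51645/29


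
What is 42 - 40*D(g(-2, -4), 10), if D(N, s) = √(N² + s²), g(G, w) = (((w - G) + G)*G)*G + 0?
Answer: 42 - 80*√89 ≈ -712.72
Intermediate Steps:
g(G, w) = w*G² (g(G, w) = (w*G)*G + 0 = (G*w)*G + 0 = w*G² + 0 = w*G²)
42 - 40*D(g(-2, -4), 10) = 42 - 40*√((-4*(-2)²)² + 10²) = 42 - 40*√((-4*4)² + 100) = 42 - 40*√((-16)² + 100) = 42 - 40*√(256 + 100) = 42 - 80*√89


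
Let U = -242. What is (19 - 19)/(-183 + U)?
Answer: 0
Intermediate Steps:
(19 - 19)/(-183 + U) = (19 - 19)/(-183 - 242) = 0/(-425) = 0*(-1/425) = 0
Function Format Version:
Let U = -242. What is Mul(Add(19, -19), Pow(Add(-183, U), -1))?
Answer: 0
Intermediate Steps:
Mul(Add(19, -19), Pow(Add(-183, U), -1)) = Mul(Add(19, -19), Pow(Add(-183, -242), -1)) = Mul(0, Pow(-425, -1)) = Mul(0, Rational(-1, 425)) = 0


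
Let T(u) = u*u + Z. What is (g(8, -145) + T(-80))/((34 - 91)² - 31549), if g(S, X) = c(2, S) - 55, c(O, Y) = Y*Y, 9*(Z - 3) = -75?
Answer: -19211/84900 ≈ -0.22628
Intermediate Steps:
Z = -16/3 (Z = 3 + (⅑)*(-75) = 3 - 25/3 = -16/3 ≈ -5.3333)
c(O, Y) = Y²
g(S, X) = -55 + S² (g(S, X) = S² - 55 = -55 + S²)
T(u) = -16/3 + u² (T(u) = u*u - 16/3 = u² - 16/3 = -16/3 + u²)
(g(8, -145) + T(-80))/((34 - 91)² - 31549) = ((-55 + 8²) + (-16/3 + (-80)²))/((34 - 91)² - 31549) = ((-55 + 64) + (-16/3 + 6400))/((-57)² - 31549) = (9 + 19184/3)/(3249 - 31549) = (19211/3)/(-28300) = (19211/3)*(-1/28300) = -19211/84900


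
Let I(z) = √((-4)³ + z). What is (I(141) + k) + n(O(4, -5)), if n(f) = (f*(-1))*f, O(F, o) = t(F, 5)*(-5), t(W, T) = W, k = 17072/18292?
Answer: -1824932/4573 + √77 ≈ -390.29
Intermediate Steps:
k = 4268/4573 (k = 17072*(1/18292) = 4268/4573 ≈ 0.93330)
O(F, o) = -5*F (O(F, o) = F*(-5) = -5*F)
I(z) = √(-64 + z)
n(f) = -f² (n(f) = (-f)*f = -f²)
(I(141) + k) + n(O(4, -5)) = (√(-64 + 141) + 4268/4573) - (-5*4)² = (√77 + 4268/4573) - 1*(-20)² = (4268/4573 + √77) - 1*400 = (4268/4573 + √77) - 400 = -1824932/4573 + √77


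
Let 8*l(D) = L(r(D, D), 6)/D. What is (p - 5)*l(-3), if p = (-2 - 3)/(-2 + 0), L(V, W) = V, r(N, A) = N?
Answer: -5/16 ≈ -0.31250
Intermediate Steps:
l(D) = ⅛ (l(D) = (D/D)/8 = (⅛)*1 = ⅛)
p = 5/2 (p = -5/(-2) = -5*(-½) = 5/2 ≈ 2.5000)
(p - 5)*l(-3) = (5/2 - 5)*(⅛) = -5/2*⅛ = -5/16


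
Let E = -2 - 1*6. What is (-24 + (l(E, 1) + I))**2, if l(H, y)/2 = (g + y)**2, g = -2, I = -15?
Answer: 1369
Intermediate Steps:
E = -8 (E = -2 - 6 = -8)
l(H, y) = 2*(-2 + y)**2
(-24 + (l(E, 1) + I))**2 = (-24 + (2*(-2 + 1)**2 - 15))**2 = (-24 + (2*(-1)**2 - 15))**2 = (-24 + (2*1 - 15))**2 = (-24 + (2 - 15))**2 = (-24 - 13)**2 = (-37)**2 = 1369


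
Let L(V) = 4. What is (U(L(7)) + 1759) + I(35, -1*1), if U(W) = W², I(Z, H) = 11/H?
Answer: 1764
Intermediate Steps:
(U(L(7)) + 1759) + I(35, -1*1) = (4² + 1759) + 11/((-1*1)) = (16 + 1759) + 11/(-1) = 1775 + 11*(-1) = 1775 - 11 = 1764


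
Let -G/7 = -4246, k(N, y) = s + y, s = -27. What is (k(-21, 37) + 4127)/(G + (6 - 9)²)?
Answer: 4137/29731 ≈ 0.13915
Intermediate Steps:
k(N, y) = -27 + y
G = 29722 (G = -7*(-4246) = 29722)
(k(-21, 37) + 4127)/(G + (6 - 9)²) = ((-27 + 37) + 4127)/(29722 + (6 - 9)²) = (10 + 4127)/(29722 + (-3)²) = 4137/(29722 + 9) = 4137/29731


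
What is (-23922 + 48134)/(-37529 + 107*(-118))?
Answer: -24212/50155 ≈ -0.48274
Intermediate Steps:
(-23922 + 48134)/(-37529 + 107*(-118)) = 24212/(-37529 - 12626) = 24212/(-50155) = 24212*(-1/50155) = -24212/50155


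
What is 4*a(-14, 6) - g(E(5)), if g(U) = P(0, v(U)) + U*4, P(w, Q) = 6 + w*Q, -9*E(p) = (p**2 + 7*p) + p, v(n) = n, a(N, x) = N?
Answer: -298/9 ≈ -33.111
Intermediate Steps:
E(p) = -8*p/9 - p**2/9 (E(p) = -((p**2 + 7*p) + p)/9 = -(p**2 + 8*p)/9 = -8*p/9 - p**2/9)
P(w, Q) = 6 + Q*w
g(U) = 6 + 4*U (g(U) = (6 + U*0) + U*4 = (6 + 0) + 4*U = 6 + 4*U)
4*a(-14, 6) - g(E(5)) = 4*(-14) - (6 + 4*(-1/9*5*(8 + 5))) = -56 - (6 + 4*(-1/9*5*13)) = -56 - (6 + 4*(-65/9)) = -56 - (6 - 260/9) = -56 - 1*(-206/9) = -56 + 206/9 = -298/9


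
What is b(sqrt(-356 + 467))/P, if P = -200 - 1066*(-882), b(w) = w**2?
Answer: 111/940012 ≈ 0.00011808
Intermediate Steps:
P = 940012 (P = -200 + 940212 = 940012)
b(sqrt(-356 + 467))/P = (sqrt(-356 + 467))**2/940012 = (sqrt(111))**2*(1/940012) = 111*(1/940012) = 111/940012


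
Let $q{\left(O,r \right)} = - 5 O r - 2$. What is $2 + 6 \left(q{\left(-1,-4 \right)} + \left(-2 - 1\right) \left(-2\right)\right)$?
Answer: $-94$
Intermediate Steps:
$q{\left(O,r \right)} = -2 - 5 O r$ ($q{\left(O,r \right)} = - 5 O r - 2 = -2 - 5 O r$)
$2 + 6 \left(q{\left(-1,-4 \right)} + \left(-2 - 1\right) \left(-2\right)\right) = 2 + 6 \left(\left(-2 - \left(-5\right) \left(-4\right)\right) + \left(-2 - 1\right) \left(-2\right)\right) = 2 + 6 \left(\left(-2 - 20\right) - -6\right) = 2 + 6 \left(-22 + 6\right) = 2 + 6 \left(-16\right) = 2 - 96 = -94$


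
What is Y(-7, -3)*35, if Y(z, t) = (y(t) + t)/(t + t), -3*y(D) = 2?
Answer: 385/18 ≈ 21.389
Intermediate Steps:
y(D) = -⅔ (y(D) = -⅓*2 = -⅔)
Y(z, t) = (-⅔ + t)/(2*t) (Y(z, t) = (-⅔ + t)/(t + t) = (-⅔ + t)/((2*t)) = (-⅔ + t)*(1/(2*t)) = (-⅔ + t)/(2*t))
Y(-7, -3)*35 = ((⅙)*(-2 + 3*(-3))/(-3))*35 = ((⅙)*(-⅓)*(-2 - 9))*35 = ((⅙)*(-⅓)*(-11))*35 = (11/18)*35 = 385/18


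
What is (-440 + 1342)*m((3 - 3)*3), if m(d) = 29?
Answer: 26158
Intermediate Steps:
(-440 + 1342)*m((3 - 3)*3) = (-440 + 1342)*29 = 902*29 = 26158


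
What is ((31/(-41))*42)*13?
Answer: -16926/41 ≈ -412.83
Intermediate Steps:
((31/(-41))*42)*13 = ((31*(-1/41))*42)*13 = -31/41*42*13 = -1302/41*13 = -16926/41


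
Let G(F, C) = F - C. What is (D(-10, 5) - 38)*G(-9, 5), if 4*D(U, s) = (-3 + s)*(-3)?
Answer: 553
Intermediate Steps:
D(U, s) = 9/4 - 3*s/4 (D(U, s) = ((-3 + s)*(-3))/4 = (9 - 3*s)/4 = 9/4 - 3*s/4)
(D(-10, 5) - 38)*G(-9, 5) = ((9/4 - ¾*5) - 38)*(-9 - 1*5) = ((9/4 - 15/4) - 38)*(-9 - 5) = (-3/2 - 38)*(-14) = -79/2*(-14) = 553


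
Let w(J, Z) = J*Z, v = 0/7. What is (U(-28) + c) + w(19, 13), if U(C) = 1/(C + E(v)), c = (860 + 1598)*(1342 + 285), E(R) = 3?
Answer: 99985324/25 ≈ 3.9994e+6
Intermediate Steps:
v = 0 (v = 0*(⅐) = 0)
c = 3999166 (c = 2458*1627 = 3999166)
U(C) = 1/(3 + C) (U(C) = 1/(C + 3) = 1/(3 + C))
(U(-28) + c) + w(19, 13) = (1/(3 - 28) + 3999166) + 19*13 = (1/(-25) + 3999166) + 247 = (-1/25 + 3999166) + 247 = 99979149/25 + 247 = 99985324/25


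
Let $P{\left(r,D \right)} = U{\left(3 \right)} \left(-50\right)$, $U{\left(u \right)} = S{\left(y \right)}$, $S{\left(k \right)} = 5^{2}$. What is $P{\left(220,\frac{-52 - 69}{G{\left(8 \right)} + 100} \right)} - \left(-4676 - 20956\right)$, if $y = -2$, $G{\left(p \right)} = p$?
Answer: $24382$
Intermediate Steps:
$S{\left(k \right)} = 25$
$U{\left(u \right)} = 25$
$P{\left(r,D \right)} = -1250$ ($P{\left(r,D \right)} = 25 \left(-50\right) = -1250$)
$P{\left(220,\frac{-52 - 69}{G{\left(8 \right)} + 100} \right)} - \left(-4676 - 20956\right) = -1250 - \left(-4676 - 20956\right) = -1250 - -25632 = -1250 + 25632 = 24382$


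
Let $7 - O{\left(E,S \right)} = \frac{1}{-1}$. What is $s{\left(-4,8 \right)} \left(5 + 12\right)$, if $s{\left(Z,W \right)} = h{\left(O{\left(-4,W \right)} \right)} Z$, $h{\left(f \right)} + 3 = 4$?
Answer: $-68$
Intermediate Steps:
$O{\left(E,S \right)} = 8$ ($O{\left(E,S \right)} = 7 - \frac{1}{-1} = 7 - -1 = 7 + 1 = 8$)
$h{\left(f \right)} = 1$ ($h{\left(f \right)} = -3 + 4 = 1$)
$s{\left(Z,W \right)} = Z$ ($s{\left(Z,W \right)} = 1 Z = Z$)
$s{\left(-4,8 \right)} \left(5 + 12\right) = - 4 \left(5 + 12\right) = \left(-4\right) 17 = -68$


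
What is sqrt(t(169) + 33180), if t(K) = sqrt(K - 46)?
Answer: sqrt(33180 + sqrt(123)) ≈ 182.18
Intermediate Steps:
t(K) = sqrt(-46 + K)
sqrt(t(169) + 33180) = sqrt(sqrt(-46 + 169) + 33180) = sqrt(sqrt(123) + 33180) = sqrt(33180 + sqrt(123))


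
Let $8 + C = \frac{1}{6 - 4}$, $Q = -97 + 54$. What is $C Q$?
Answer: $\frac{645}{2} \approx 322.5$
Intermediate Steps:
$Q = -43$
$C = - \frac{15}{2}$ ($C = -8 + \frac{1}{6 - 4} = -8 + \frac{1}{2} = - \frac{15}{2} \approx -7.5$)
$C Q = \left(- \frac{15}{2}\right) \left(-43\right) = \frac{645}{2}$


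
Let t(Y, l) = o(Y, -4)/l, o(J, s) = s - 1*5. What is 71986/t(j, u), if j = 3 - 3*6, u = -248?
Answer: 17852528/9 ≈ 1.9836e+6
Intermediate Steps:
o(J, s) = -5 + s (o(J, s) = s - 5 = -5 + s)
j = -15 (j = 3 - 18 = -15)
t(Y, l) = -9/l (t(Y, l) = (-5 - 4)/l = -9/l)
71986/t(j, u) = 71986/((-9/(-248))) = 71986/((-9*(-1/248))) = 71986/(9/248) = 71986*(248/9) = 17852528/9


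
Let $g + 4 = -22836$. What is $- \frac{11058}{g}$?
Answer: $\frac{5529}{11420} \approx 0.48415$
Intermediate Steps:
$g = -22840$ ($g = -4 - 22836 = -22840$)
$- \frac{11058}{g} = - \frac{11058}{-22840} = \left(-11058\right) \left(- \frac{1}{22840}\right) = \frac{5529}{11420}$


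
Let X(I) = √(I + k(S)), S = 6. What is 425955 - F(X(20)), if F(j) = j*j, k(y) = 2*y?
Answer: 425923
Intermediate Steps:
X(I) = √(12 + I) (X(I) = √(I + 2*6) = √(I + 12) = √(12 + I))
F(j) = j²
425955 - F(X(20)) = 425955 - (√(12 + 20))² = 425955 - (√32)² = 425955 - (4*√2)² = 425955 - 1*32 = 425955 - 32 = 425923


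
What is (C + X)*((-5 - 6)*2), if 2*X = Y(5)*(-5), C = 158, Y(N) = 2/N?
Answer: -3454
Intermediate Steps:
X = -1 (X = ((2/5)*(-5))/2 = ((2*(⅕))*(-5))/2 = ((⅖)*(-5))/2 = (½)*(-2) = -1)
(C + X)*((-5 - 6)*2) = (158 - 1)*((-5 - 6)*2) = 157*(-11*2) = 157*(-22) = -3454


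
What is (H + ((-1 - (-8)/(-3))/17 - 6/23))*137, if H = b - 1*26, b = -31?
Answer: -9236540/1173 ≈ -7874.3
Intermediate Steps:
H = -57 (H = -31 - 1*26 = -31 - 26 = -57)
(H + ((-1 - (-8)/(-3))/17 - 6/23))*137 = (-57 + ((-1 - (-8)/(-3))/17 - 6/23))*137 = (-57 + ((-1 - (-8)*(-1)/3)*(1/17) - 6*1/23))*137 = (-57 + ((-1 - 4*⅔)*(1/17) - 6/23))*137 = (-57 + ((-1 - 8/3)*(1/17) - 6/23))*137 = (-57 + (-11/3*1/17 - 6/23))*137 = (-57 + (-11/51 - 6/23))*137 = (-57 - 559/1173)*137 = -67420/1173*137 = -9236540/1173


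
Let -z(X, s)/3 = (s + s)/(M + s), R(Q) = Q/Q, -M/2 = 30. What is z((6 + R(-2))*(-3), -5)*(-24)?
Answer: 144/13 ≈ 11.077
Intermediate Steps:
M = -60 (M = -2*30 = -60)
R(Q) = 1
z(X, s) = -6*s/(-60 + s) (z(X, s) = -3*(s + s)/(-60 + s) = -3*2*s/(-60 + s) = -6*s/(-60 + s))
z((6 + R(-2))*(-3), -5)*(-24) = -6*(-5)/(-60 - 5)*(-24) = -6*(-5)/(-65)*(-24) = -6*(-5)*(-1/65)*(-24) = -6/13*(-24) = 144/13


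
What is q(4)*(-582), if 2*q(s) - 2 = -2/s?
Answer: -873/2 ≈ -436.50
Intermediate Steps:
q(s) = 1 - 1/s (q(s) = 1 + (-2/s)/2 = 1 - 1/s)
q(4)*(-582) = ((-1 + 4)/4)*(-582) = ((1/4)*3)*(-582) = (3/4)*(-582) = -873/2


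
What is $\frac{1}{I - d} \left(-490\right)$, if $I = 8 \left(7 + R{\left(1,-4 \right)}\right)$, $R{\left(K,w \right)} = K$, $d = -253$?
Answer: $- \frac{490}{317} \approx -1.5457$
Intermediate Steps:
$I = 64$ ($I = 8 \left(7 + 1\right) = 8 \cdot 8 = 64$)
$\frac{1}{I - d} \left(-490\right) = \frac{1}{64 - -253} \left(-490\right) = \frac{1}{64 + 253} \left(-490\right) = \frac{1}{317} \left(-490\right) = - \frac{490}{317}$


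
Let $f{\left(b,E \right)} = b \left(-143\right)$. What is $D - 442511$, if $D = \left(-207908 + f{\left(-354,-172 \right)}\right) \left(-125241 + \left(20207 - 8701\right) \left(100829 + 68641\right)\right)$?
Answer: $-306675705167105$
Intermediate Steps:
$f{\left(b,E \right)} = - 143 b$
$D = -306675704724594$ ($D = \left(-207908 - -50622\right) \left(-125241 + \left(20207 - 8701\right) \left(100829 + 68641\right)\right) = \left(-207908 + 50622\right) \left(-125241 + 11506 \cdot 169470\right) = - 157286 \left(-125241 + 1949921820\right) = \left(-157286\right) 1949796579 = -306675704724594$)
$D - 442511 = -306675704724594 - 442511 = -306675705167105$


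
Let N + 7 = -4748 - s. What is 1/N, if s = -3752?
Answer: -1/1003 ≈ -0.00099701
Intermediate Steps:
N = -1003 (N = -7 + (-4748 - 1*(-3752)) = -7 + (-4748 + 3752) = -7 - 996 = -1003)
1/N = 1/(-1003) = -1/1003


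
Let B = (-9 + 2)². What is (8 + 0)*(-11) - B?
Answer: -137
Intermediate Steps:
B = 49 (B = (-7)² = 49)
(8 + 0)*(-11) - B = (8 + 0)*(-11) - 1*49 = 8*(-11) - 49 = -88 - 49 = -137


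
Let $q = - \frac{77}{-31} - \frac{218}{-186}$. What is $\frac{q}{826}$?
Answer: $\frac{170}{38409} \approx 0.004426$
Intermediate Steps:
$q = \frac{340}{93}$ ($q = \left(-77\right) \left(- \frac{1}{31}\right) - - \frac{109}{93} = \frac{77}{31} + \frac{109}{93} = \frac{340}{93} \approx 3.6559$)
$\frac{q}{826} = \frac{340}{93 \cdot 826} = \frac{340}{93} \cdot \frac{1}{826} = \frac{170}{38409}$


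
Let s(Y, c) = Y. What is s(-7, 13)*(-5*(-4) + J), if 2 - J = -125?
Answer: -1029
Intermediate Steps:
J = 127 (J = 2 - 1*(-125) = 2 + 125 = 127)
s(-7, 13)*(-5*(-4) + J) = -7*(-5*(-4) + 127) = -7*(20 + 127) = -7*147 = -1029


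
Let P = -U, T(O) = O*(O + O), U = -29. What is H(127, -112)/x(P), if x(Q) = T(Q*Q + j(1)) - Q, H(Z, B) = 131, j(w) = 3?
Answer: 131/1424643 ≈ 9.1953e-5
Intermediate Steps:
T(O) = 2*O² (T(O) = O*(2*O) = 2*O²)
P = 29 (P = -1*(-29) = 29)
x(Q) = -Q + 2*(3 + Q²)² (x(Q) = 2*(Q*Q + 3)² - Q = 2*(Q² + 3)² - Q = 2*(3 + Q²)² - Q = -Q + 2*(3 + Q²)²)
H(127, -112)/x(P) = 131/(-1*29 + 2*(3 + 29²)²) = 131/(-29 + 2*(3 + 841)²) = 131/(-29 + 2*844²) = 131/(-29 + 2*712336) = 131/(-29 + 1424672) = 131/1424643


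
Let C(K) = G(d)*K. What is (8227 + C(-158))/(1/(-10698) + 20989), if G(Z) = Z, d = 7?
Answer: 76180458/224540321 ≈ 0.33927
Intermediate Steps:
C(K) = 7*K
(8227 + C(-158))/(1/(-10698) + 20989) = (8227 + 7*(-158))/(1/(-10698) + 20989) = (8227 - 1106)/(-1/10698 + 20989) = 7121/(224540321/10698) = 7121*(10698/224540321) = 76180458/224540321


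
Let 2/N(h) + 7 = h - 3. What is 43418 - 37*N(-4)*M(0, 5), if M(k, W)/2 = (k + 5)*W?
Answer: 305776/7 ≈ 43682.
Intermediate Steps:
M(k, W) = 2*W*(5 + k) (M(k, W) = 2*((k + 5)*W) = 2*((5 + k)*W) = 2*(W*(5 + k)) = 2*W*(5 + k))
N(h) = 2/(-10 + h) (N(h) = 2/(-7 + (h - 3)) = 2/(-7 + (-3 + h)) = 2/(-10 + h))
43418 - 37*N(-4)*M(0, 5) = 43418 - 37*(2/(-10 - 4))*2*5*(5 + 0) = 43418 - 37*(2/(-14))*2*5*5 = 43418 - 37*(2*(-1/14))*50 = 43418 - 37*(-⅐)*50 = 43418 - (-37)*50/7 = 43418 - 1*(-1850/7) = 43418 + 1850/7 = 305776/7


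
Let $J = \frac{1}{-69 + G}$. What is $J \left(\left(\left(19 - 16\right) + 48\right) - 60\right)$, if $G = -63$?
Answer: $\frac{3}{44} \approx 0.068182$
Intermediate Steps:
$J = - \frac{1}{132}$ ($J = \frac{1}{-69 - 63} = \frac{1}{-132} = - \frac{1}{132} \approx -0.0075758$)
$J \left(\left(\left(19 - 16\right) + 48\right) - 60\right) = - \frac{\left(\left(19 - 16\right) + 48\right) - 60}{132} = - \frac{\left(3 + 48\right) - 60}{132} = - \frac{51 - 60}{132} = \left(- \frac{1}{132}\right) \left(-9\right) = \frac{3}{44}$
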